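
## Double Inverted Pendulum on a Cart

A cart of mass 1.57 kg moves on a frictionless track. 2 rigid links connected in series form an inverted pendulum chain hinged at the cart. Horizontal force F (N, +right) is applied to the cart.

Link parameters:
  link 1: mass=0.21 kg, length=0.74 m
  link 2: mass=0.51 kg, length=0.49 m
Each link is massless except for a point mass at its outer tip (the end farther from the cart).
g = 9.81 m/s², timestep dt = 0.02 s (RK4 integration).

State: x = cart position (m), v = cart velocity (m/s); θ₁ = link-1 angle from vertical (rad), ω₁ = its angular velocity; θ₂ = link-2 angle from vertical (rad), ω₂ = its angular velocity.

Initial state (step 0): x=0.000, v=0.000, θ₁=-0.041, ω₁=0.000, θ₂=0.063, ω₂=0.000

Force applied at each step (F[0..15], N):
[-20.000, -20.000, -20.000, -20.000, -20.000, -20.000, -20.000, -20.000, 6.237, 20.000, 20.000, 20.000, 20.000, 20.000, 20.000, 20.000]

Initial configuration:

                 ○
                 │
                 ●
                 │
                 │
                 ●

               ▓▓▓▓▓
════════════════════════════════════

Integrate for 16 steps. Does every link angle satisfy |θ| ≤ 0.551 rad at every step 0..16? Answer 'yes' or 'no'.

Answer: yes

Derivation:
apply F[0]=-20.000 → step 1: x=-0.003, v=-0.251, θ₁=-0.038, ω₁=0.261, θ₂=0.064, ω₂=0.145
apply F[1]=-20.000 → step 2: x=-0.010, v=-0.503, θ₁=-0.031, ω₁=0.526, θ₂=0.069, ω₂=0.285
apply F[2]=-20.000 → step 3: x=-0.023, v=-0.755, θ₁=-0.017, ω₁=0.801, θ₂=0.076, ω₂=0.413
apply F[3]=-20.000 → step 4: x=-0.040, v=-1.009, θ₁=0.002, ω₁=1.090, θ₂=0.085, ω₂=0.525
apply F[4]=-20.000 → step 5: x=-0.063, v=-1.265, θ₁=0.026, ω₁=1.398, θ₂=0.097, ω₂=0.614
apply F[5]=-20.000 → step 6: x=-0.091, v=-1.523, θ₁=0.058, ω₁=1.728, θ₂=0.110, ω₂=0.676
apply F[6]=-20.000 → step 7: x=-0.124, v=-1.782, θ₁=0.096, ω₁=2.081, θ₂=0.123, ω₂=0.710
apply F[7]=-20.000 → step 8: x=-0.162, v=-2.041, θ₁=0.141, ω₁=2.456, θ₂=0.138, ω₂=0.719
apply F[8]=+6.237 → step 9: x=-0.202, v=-1.970, θ₁=0.190, ω₁=2.413, θ₂=0.152, ω₂=0.702
apply F[9]=+20.000 → step 10: x=-0.239, v=-1.731, θ₁=0.236, ω₁=2.181, θ₂=0.166, ω₂=0.641
apply F[10]=+20.000 → step 11: x=-0.272, v=-1.497, θ₁=0.277, ω₁=1.993, θ₂=0.177, ω₂=0.534
apply F[11]=+20.000 → step 12: x=-0.299, v=-1.268, θ₁=0.316, ω₁=1.846, θ₂=0.187, ω₂=0.380
apply F[12]=+20.000 → step 13: x=-0.322, v=-1.043, θ₁=0.351, ω₁=1.739, θ₂=0.192, ω₂=0.179
apply F[13]=+20.000 → step 14: x=-0.341, v=-0.822, θ₁=0.385, ω₁=1.671, θ₂=0.193, ω₂=-0.071
apply F[14]=+20.000 → step 15: x=-0.355, v=-0.604, θ₁=0.418, ω₁=1.640, θ₂=0.189, ω₂=-0.368
apply F[15]=+20.000 → step 16: x=-0.365, v=-0.388, θ₁=0.451, ω₁=1.641, θ₂=0.178, ω₂=-0.711
Max |angle| over trajectory = 0.451 rad; bound = 0.551 → within bound.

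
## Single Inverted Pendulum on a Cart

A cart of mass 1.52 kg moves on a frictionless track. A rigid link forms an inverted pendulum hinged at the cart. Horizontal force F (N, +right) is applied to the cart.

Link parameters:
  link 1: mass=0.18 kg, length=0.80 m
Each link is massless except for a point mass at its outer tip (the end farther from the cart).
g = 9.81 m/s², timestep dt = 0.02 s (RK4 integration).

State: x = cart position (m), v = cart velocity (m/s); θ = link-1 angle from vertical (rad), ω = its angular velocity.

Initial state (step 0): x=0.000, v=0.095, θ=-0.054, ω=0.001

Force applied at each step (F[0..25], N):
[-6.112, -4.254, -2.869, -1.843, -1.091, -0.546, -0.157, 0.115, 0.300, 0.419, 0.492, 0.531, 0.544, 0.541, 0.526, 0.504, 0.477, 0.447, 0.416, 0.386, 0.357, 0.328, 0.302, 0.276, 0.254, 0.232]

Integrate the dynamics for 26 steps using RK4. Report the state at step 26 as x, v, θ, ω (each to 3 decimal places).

apply F[0]=-6.112 → step 1: x=0.001, v=0.016, θ=-0.053, ω=0.087
apply F[1]=-4.254 → step 2: x=0.001, v=-0.039, θ=-0.051, ω=0.142
apply F[2]=-2.869 → step 3: x=-0.000, v=-0.075, θ=-0.048, ω=0.176
apply F[3]=-1.843 → step 4: x=-0.002, v=-0.099, θ=-0.044, ω=0.194
apply F[4]=-1.091 → step 5: x=-0.004, v=-0.112, θ=-0.040, ω=0.200
apply F[5]=-0.546 → step 6: x=-0.006, v=-0.118, θ=-0.036, ω=0.198
apply F[6]=-0.157 → step 7: x=-0.009, v=-0.120, θ=-0.032, ω=0.192
apply F[7]=+0.115 → step 8: x=-0.011, v=-0.117, θ=-0.028, ω=0.182
apply F[8]=+0.300 → step 9: x=-0.013, v=-0.113, θ=-0.025, ω=0.169
apply F[9]=+0.419 → step 10: x=-0.016, v=-0.107, θ=-0.022, ω=0.156
apply F[10]=+0.492 → step 11: x=-0.018, v=-0.100, θ=-0.019, ω=0.142
apply F[11]=+0.531 → step 12: x=-0.020, v=-0.092, θ=-0.016, ω=0.129
apply F[12]=+0.544 → step 13: x=-0.021, v=-0.085, θ=-0.014, ω=0.116
apply F[13]=+0.541 → step 14: x=-0.023, v=-0.078, θ=-0.011, ω=0.104
apply F[14]=+0.526 → step 15: x=-0.025, v=-0.070, θ=-0.009, ω=0.092
apply F[15]=+0.504 → step 16: x=-0.026, v=-0.064, θ=-0.008, ω=0.082
apply F[16]=+0.477 → step 17: x=-0.027, v=-0.057, θ=-0.006, ω=0.072
apply F[17]=+0.447 → step 18: x=-0.028, v=-0.051, θ=-0.005, ω=0.063
apply F[18]=+0.416 → step 19: x=-0.029, v=-0.046, θ=-0.004, ω=0.055
apply F[19]=+0.386 → step 20: x=-0.030, v=-0.040, θ=-0.003, ω=0.048
apply F[20]=+0.357 → step 21: x=-0.031, v=-0.036, θ=-0.002, ω=0.041
apply F[21]=+0.328 → step 22: x=-0.031, v=-0.031, θ=-0.001, ω=0.036
apply F[22]=+0.302 → step 23: x=-0.032, v=-0.027, θ=-0.000, ω=0.031
apply F[23]=+0.276 → step 24: x=-0.033, v=-0.024, θ=0.000, ω=0.026
apply F[24]=+0.254 → step 25: x=-0.033, v=-0.020, θ=0.001, ω=0.022
apply F[25]=+0.232 → step 26: x=-0.033, v=-0.017, θ=0.001, ω=0.018

Answer: x=-0.033, v=-0.017, θ=0.001, ω=0.018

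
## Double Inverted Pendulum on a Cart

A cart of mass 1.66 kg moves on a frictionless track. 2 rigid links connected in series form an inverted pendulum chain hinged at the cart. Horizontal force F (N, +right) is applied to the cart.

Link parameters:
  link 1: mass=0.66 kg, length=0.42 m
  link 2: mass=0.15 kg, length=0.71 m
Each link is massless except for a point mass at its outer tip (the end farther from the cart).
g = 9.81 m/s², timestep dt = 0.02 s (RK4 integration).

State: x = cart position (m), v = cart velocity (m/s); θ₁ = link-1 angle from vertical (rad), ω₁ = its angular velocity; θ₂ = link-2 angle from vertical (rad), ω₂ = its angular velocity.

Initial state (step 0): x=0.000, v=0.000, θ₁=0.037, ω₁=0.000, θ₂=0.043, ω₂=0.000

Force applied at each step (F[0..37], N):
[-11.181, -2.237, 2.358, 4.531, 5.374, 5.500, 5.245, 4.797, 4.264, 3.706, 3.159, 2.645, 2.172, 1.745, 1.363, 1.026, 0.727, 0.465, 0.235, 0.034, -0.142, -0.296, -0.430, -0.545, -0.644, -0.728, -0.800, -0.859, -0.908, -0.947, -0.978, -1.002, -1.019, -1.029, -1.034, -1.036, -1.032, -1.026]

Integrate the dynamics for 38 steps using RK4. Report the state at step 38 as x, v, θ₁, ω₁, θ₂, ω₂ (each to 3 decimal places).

Answer: x=0.153, v=0.180, θ₁=-0.030, ω₁=-0.028, θ₂=-0.016, ω₂=-0.049

Derivation:
apply F[0]=-11.181 → step 1: x=-0.001, v=-0.138, θ₁=0.040, ω₁=0.346, θ₂=0.043, ω₂=0.002
apply F[1]=-2.237 → step 2: x=-0.004, v=-0.169, θ₁=0.048, ω₁=0.441, θ₂=0.043, ω₂=0.001
apply F[2]=+2.358 → step 3: x=-0.008, v=-0.146, θ₁=0.057, ω₁=0.411, θ₂=0.043, ω₂=-0.002
apply F[3]=+4.531 → step 4: x=-0.010, v=-0.097, θ₁=0.064, ω₁=0.325, θ₂=0.043, ω₂=-0.008
apply F[4]=+5.374 → step 5: x=-0.011, v=-0.039, θ₁=0.070, ω₁=0.221, θ₂=0.043, ω₂=-0.016
apply F[5]=+5.500 → step 6: x=-0.012, v=0.020, θ₁=0.073, ω₁=0.117, θ₂=0.042, ω₂=-0.026
apply F[6]=+5.245 → step 7: x=-0.011, v=0.076, θ₁=0.074, ω₁=0.022, θ₂=0.042, ω₂=-0.037
apply F[7]=+4.797 → step 8: x=-0.009, v=0.127, θ₁=0.074, ω₁=-0.060, θ₂=0.041, ω₂=-0.049
apply F[8]=+4.264 → step 9: x=-0.006, v=0.171, θ₁=0.072, ω₁=-0.128, θ₂=0.040, ω₂=-0.060
apply F[9]=+3.706 → step 10: x=-0.002, v=0.209, θ₁=0.069, ω₁=-0.181, θ₂=0.038, ω₂=-0.071
apply F[10]=+3.159 → step 11: x=0.003, v=0.241, θ₁=0.065, ω₁=-0.222, θ₂=0.037, ω₂=-0.081
apply F[11]=+2.645 → step 12: x=0.008, v=0.266, θ₁=0.060, ω₁=-0.251, θ₂=0.035, ω₂=-0.090
apply F[12]=+2.172 → step 13: x=0.013, v=0.287, θ₁=0.055, ω₁=-0.271, θ₂=0.033, ω₂=-0.098
apply F[13]=+1.745 → step 14: x=0.019, v=0.303, θ₁=0.050, ω₁=-0.282, θ₂=0.031, ω₂=-0.105
apply F[14]=+1.363 → step 15: x=0.025, v=0.315, θ₁=0.044, ω₁=-0.287, θ₂=0.029, ω₂=-0.110
apply F[15]=+1.026 → step 16: x=0.032, v=0.323, θ₁=0.038, ω₁=-0.287, θ₂=0.027, ω₂=-0.115
apply F[16]=+0.727 → step 17: x=0.038, v=0.329, θ₁=0.032, ω₁=-0.282, θ₂=0.024, ω₂=-0.118
apply F[17]=+0.465 → step 18: x=0.045, v=0.332, θ₁=0.027, ω₁=-0.274, θ₂=0.022, ω₂=-0.120
apply F[18]=+0.235 → step 19: x=0.052, v=0.332, θ₁=0.022, ω₁=-0.264, θ₂=0.020, ω₂=-0.121
apply F[19]=+0.034 → step 20: x=0.058, v=0.331, θ₁=0.016, ω₁=-0.251, θ₂=0.017, ω₂=-0.122
apply F[20]=-0.142 → step 21: x=0.065, v=0.328, θ₁=0.012, ω₁=-0.238, θ₂=0.015, ω₂=-0.121
apply F[21]=-0.296 → step 22: x=0.071, v=0.323, θ₁=0.007, ω₁=-0.223, θ₂=0.012, ω₂=-0.119
apply F[22]=-0.430 → step 23: x=0.078, v=0.318, θ₁=0.003, ω₁=-0.208, θ₂=0.010, ω₂=-0.117
apply F[23]=-0.545 → step 24: x=0.084, v=0.311, θ₁=-0.001, ω₁=-0.193, θ₂=0.008, ω₂=-0.114
apply F[24]=-0.644 → step 25: x=0.090, v=0.304, θ₁=-0.005, ω₁=-0.178, θ₂=0.005, ω₂=-0.111
apply F[25]=-0.728 → step 26: x=0.096, v=0.295, θ₁=-0.009, ω₁=-0.163, θ₂=0.003, ω₂=-0.107
apply F[26]=-0.800 → step 27: x=0.102, v=0.287, θ₁=-0.012, ω₁=-0.149, θ₂=0.001, ω₂=-0.103
apply F[27]=-0.859 → step 28: x=0.108, v=0.278, θ₁=-0.014, ω₁=-0.134, θ₂=-0.001, ω₂=-0.099
apply F[28]=-0.908 → step 29: x=0.113, v=0.268, θ₁=-0.017, ω₁=-0.121, θ₂=-0.003, ω₂=-0.094
apply F[29]=-0.947 → step 30: x=0.118, v=0.259, θ₁=-0.019, ω₁=-0.108, θ₂=-0.005, ω₂=-0.089
apply F[30]=-0.978 → step 31: x=0.123, v=0.249, θ₁=-0.021, ω₁=-0.095, θ₂=-0.006, ω₂=-0.084
apply F[31]=-1.002 → step 32: x=0.128, v=0.239, θ₁=-0.023, ω₁=-0.084, θ₂=-0.008, ω₂=-0.079
apply F[32]=-1.019 → step 33: x=0.133, v=0.229, θ₁=-0.025, ω₁=-0.073, θ₂=-0.009, ω₂=-0.074
apply F[33]=-1.029 → step 34: x=0.137, v=0.219, θ₁=-0.026, ω₁=-0.062, θ₂=-0.011, ω₂=-0.068
apply F[34]=-1.034 → step 35: x=0.142, v=0.209, θ₁=-0.027, ω₁=-0.053, θ₂=-0.012, ω₂=-0.063
apply F[35]=-1.036 → step 36: x=0.146, v=0.199, θ₁=-0.028, ω₁=-0.044, θ₂=-0.013, ω₂=-0.058
apply F[36]=-1.032 → step 37: x=0.150, v=0.189, θ₁=-0.029, ω₁=-0.036, θ₂=-0.015, ω₂=-0.053
apply F[37]=-1.026 → step 38: x=0.153, v=0.180, θ₁=-0.030, ω₁=-0.028, θ₂=-0.016, ω₂=-0.049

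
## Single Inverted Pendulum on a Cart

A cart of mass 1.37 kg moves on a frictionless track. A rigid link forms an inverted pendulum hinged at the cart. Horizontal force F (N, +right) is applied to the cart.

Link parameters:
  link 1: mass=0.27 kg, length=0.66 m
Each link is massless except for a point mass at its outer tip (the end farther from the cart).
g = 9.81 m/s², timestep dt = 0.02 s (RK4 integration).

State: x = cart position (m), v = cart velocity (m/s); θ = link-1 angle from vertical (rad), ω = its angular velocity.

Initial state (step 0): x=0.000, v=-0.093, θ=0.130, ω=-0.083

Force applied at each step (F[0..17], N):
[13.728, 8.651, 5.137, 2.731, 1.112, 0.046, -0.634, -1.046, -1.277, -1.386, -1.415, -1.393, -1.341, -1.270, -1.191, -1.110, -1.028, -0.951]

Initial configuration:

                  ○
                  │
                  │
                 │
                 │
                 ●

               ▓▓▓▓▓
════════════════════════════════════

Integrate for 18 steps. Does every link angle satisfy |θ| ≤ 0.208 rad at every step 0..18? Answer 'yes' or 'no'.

Answer: yes

Derivation:
apply F[0]=+13.728 → step 1: x=0.000, v=0.102, θ=0.126, ω=-0.338
apply F[1]=+8.651 → step 2: x=0.003, v=0.223, θ=0.118, ω=-0.484
apply F[2]=+5.137 → step 3: x=0.009, v=0.294, θ=0.107, ω=-0.557
apply F[3]=+2.731 → step 4: x=0.015, v=0.330, θ=0.096, ω=-0.581
apply F[4]=+1.112 → step 5: x=0.021, v=0.343, θ=0.084, ω=-0.574
apply F[5]=+0.046 → step 6: x=0.028, v=0.340, θ=0.073, ω=-0.547
apply F[6]=-0.634 → step 7: x=0.035, v=0.329, θ=0.063, ω=-0.509
apply F[7]=-1.046 → step 8: x=0.041, v=0.311, θ=0.053, ω=-0.466
apply F[8]=-1.277 → step 9: x=0.047, v=0.291, θ=0.044, ω=-0.420
apply F[9]=-1.386 → step 10: x=0.053, v=0.269, θ=0.036, ω=-0.375
apply F[10]=-1.415 → step 11: x=0.058, v=0.247, θ=0.029, ω=-0.333
apply F[11]=-1.393 → step 12: x=0.063, v=0.226, θ=0.023, ω=-0.293
apply F[12]=-1.341 → step 13: x=0.067, v=0.205, θ=0.017, ω=-0.256
apply F[13]=-1.270 → step 14: x=0.071, v=0.186, θ=0.012, ω=-0.223
apply F[14]=-1.191 → step 15: x=0.075, v=0.168, θ=0.008, ω=-0.193
apply F[15]=-1.110 → step 16: x=0.078, v=0.152, θ=0.005, ω=-0.166
apply F[16]=-1.028 → step 17: x=0.081, v=0.137, θ=0.002, ω=-0.142
apply F[17]=-0.951 → step 18: x=0.083, v=0.123, θ=-0.001, ω=-0.121
Max |angle| over trajectory = 0.130 rad; bound = 0.208 → within bound.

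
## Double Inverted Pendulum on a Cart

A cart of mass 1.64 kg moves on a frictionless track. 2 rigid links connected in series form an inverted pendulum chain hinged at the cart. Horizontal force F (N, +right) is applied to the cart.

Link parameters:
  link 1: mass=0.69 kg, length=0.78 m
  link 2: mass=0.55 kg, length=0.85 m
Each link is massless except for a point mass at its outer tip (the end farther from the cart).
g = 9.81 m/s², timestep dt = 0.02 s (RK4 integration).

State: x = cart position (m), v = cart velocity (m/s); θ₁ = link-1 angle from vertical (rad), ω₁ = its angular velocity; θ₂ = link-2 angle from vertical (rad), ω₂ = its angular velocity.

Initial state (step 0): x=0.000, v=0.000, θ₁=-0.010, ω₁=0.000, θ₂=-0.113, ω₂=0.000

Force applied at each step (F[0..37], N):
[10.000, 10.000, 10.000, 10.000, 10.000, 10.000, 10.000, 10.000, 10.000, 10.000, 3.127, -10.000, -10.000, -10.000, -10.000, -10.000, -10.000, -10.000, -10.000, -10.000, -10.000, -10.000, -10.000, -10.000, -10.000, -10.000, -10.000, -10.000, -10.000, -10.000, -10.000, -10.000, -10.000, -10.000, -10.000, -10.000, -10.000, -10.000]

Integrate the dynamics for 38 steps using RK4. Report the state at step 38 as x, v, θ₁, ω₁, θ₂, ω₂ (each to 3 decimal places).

Answer: x=0.249, v=-1.377, θ₁=-1.636, ω₁=-4.682, θ₂=0.177, ω₂=0.724

Derivation:
apply F[0]=+10.000 → step 1: x=0.001, v=0.123, θ₁=-0.011, ω₁=-0.141, θ₂=-0.113, ω₂=-0.042
apply F[1]=+10.000 → step 2: x=0.005, v=0.247, θ₁=-0.016, ω₁=-0.283, θ₂=-0.115, ω₂=-0.083
apply F[2]=+10.000 → step 3: x=0.011, v=0.372, θ₁=-0.023, ω₁=-0.429, θ₂=-0.117, ω₂=-0.122
apply F[3]=+10.000 → step 4: x=0.020, v=0.498, θ₁=-0.033, ω₁=-0.580, θ₂=-0.120, ω₂=-0.157
apply F[4]=+10.000 → step 5: x=0.031, v=0.625, θ₁=-0.046, ω₁=-0.738, θ₂=-0.123, ω₂=-0.189
apply F[5]=+10.000 → step 6: x=0.045, v=0.754, θ₁=-0.062, ω₁=-0.904, θ₂=-0.127, ω₂=-0.216
apply F[6]=+10.000 → step 7: x=0.061, v=0.886, θ₁=-0.082, ω₁=-1.080, θ₂=-0.132, ω₂=-0.236
apply F[7]=+10.000 → step 8: x=0.080, v=1.019, θ₁=-0.106, ω₁=-1.267, θ₂=-0.136, ω₂=-0.250
apply F[8]=+10.000 → step 9: x=0.102, v=1.154, θ₁=-0.133, ω₁=-1.466, θ₂=-0.142, ω₂=-0.256
apply F[9]=+10.000 → step 10: x=0.126, v=1.291, θ₁=-0.164, ω₁=-1.678, θ₂=-0.147, ω₂=-0.255
apply F[10]=+3.127 → step 11: x=0.153, v=1.348, θ₁=-0.199, ω₁=-1.799, θ₂=-0.152, ω₂=-0.246
apply F[11]=-10.000 → step 12: x=0.179, v=1.252, θ₁=-0.235, ω₁=-1.744, θ₂=-0.156, ω₂=-0.224
apply F[12]=-10.000 → step 13: x=0.203, v=1.161, θ₁=-0.269, ω₁=-1.709, θ₂=-0.161, ω₂=-0.192
apply F[13]=-10.000 → step 14: x=0.225, v=1.075, θ₁=-0.303, ω₁=-1.694, θ₂=-0.164, ω₂=-0.149
apply F[14]=-10.000 → step 15: x=0.246, v=0.992, θ₁=-0.337, ω₁=-1.698, θ₂=-0.166, ω₂=-0.095
apply F[15]=-10.000 → step 16: x=0.265, v=0.912, θ₁=-0.371, ω₁=-1.719, θ₂=-0.168, ω₂=-0.032
apply F[16]=-10.000 → step 17: x=0.282, v=0.835, θ₁=-0.406, ω₁=-1.758, θ₂=-0.168, ω₂=0.041
apply F[17]=-10.000 → step 18: x=0.298, v=0.761, θ₁=-0.442, ω₁=-1.812, θ₂=-0.166, ω₂=0.123
apply F[18]=-10.000 → step 19: x=0.313, v=0.687, θ₁=-0.478, ω₁=-1.881, θ₂=-0.163, ω₂=0.212
apply F[19]=-10.000 → step 20: x=0.326, v=0.615, θ₁=-0.517, ω₁=-1.963, θ₂=-0.158, ω₂=0.308
apply F[20]=-10.000 → step 21: x=0.338, v=0.542, θ₁=-0.557, ω₁=-2.056, θ₂=-0.150, ω₂=0.408
apply F[21]=-10.000 → step 22: x=0.348, v=0.469, θ₁=-0.599, ω₁=-2.159, θ₂=-0.141, ω₂=0.512
apply F[22]=-10.000 → step 23: x=0.356, v=0.394, θ₁=-0.643, ω₁=-2.270, θ₂=-0.130, ω₂=0.617
apply F[23]=-10.000 → step 24: x=0.363, v=0.316, θ₁=-0.690, ω₁=-2.388, θ₂=-0.117, ω₂=0.720
apply F[24]=-10.000 → step 25: x=0.369, v=0.235, θ₁=-0.739, ω₁=-2.510, θ₂=-0.101, ω₂=0.820
apply F[25]=-10.000 → step 26: x=0.373, v=0.150, θ₁=-0.790, ω₁=-2.637, θ₂=-0.084, ω₂=0.913
apply F[26]=-10.000 → step 27: x=0.375, v=0.060, θ₁=-0.844, ω₁=-2.766, θ₂=-0.065, ω₂=0.997
apply F[27]=-10.000 → step 28: x=0.375, v=-0.034, θ₁=-0.901, ω₁=-2.897, θ₂=-0.044, ω₂=1.070
apply F[28]=-10.000 → step 29: x=0.373, v=-0.134, θ₁=-0.960, ω₁=-3.032, θ₂=-0.022, ω₂=1.131
apply F[29]=-10.000 → step 30: x=0.370, v=-0.239, θ₁=-1.022, ω₁=-3.170, θ₂=0.001, ω₂=1.176
apply F[30]=-10.000 → step 31: x=0.364, v=-0.351, θ₁=-1.087, ω₁=-3.312, θ₂=0.025, ω₂=1.205
apply F[31]=-10.000 → step 32: x=0.356, v=-0.469, θ₁=-1.155, ω₁=-3.462, θ₂=0.049, ω₂=1.215
apply F[32]=-10.000 → step 33: x=0.345, v=-0.595, θ₁=-1.226, ω₁=-3.620, θ₂=0.073, ω₂=1.204
apply F[33]=-10.000 → step 34: x=0.332, v=-0.729, θ₁=-1.300, ω₁=-3.791, θ₂=0.097, ω₂=1.170
apply F[34]=-10.000 → step 35: x=0.316, v=-0.873, θ₁=-1.377, ω₁=-3.978, θ₂=0.120, ω₂=1.109
apply F[35]=-10.000 → step 36: x=0.297, v=-1.027, θ₁=-1.459, ω₁=-4.184, θ₂=0.141, ω₂=1.017
apply F[36]=-10.000 → step 37: x=0.275, v=-1.194, θ₁=-1.545, ω₁=-4.417, θ₂=0.161, ω₂=0.891
apply F[37]=-10.000 → step 38: x=0.249, v=-1.377, θ₁=-1.636, ω₁=-4.682, θ₂=0.177, ω₂=0.724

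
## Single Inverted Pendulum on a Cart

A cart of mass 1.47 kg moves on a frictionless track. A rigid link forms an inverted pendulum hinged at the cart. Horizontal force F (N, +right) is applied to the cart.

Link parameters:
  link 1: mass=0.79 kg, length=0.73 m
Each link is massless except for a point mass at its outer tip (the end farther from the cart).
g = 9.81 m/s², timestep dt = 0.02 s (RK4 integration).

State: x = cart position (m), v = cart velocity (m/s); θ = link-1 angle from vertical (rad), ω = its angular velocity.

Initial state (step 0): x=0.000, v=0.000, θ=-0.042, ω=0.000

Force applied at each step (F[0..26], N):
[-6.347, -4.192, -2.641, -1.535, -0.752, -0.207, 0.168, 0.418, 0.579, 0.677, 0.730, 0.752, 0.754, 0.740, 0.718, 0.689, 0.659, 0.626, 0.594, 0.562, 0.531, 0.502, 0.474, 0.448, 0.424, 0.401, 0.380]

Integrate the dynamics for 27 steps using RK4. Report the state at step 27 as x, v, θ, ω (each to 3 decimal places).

apply F[0]=-6.347 → step 1: x=-0.001, v=-0.082, θ=-0.041, ω=0.101
apply F[1]=-4.192 → step 2: x=-0.003, v=-0.135, θ=-0.038, ω=0.162
apply F[2]=-2.641 → step 3: x=-0.006, v=-0.167, θ=-0.035, ω=0.197
apply F[3]=-1.535 → step 4: x=-0.010, v=-0.184, θ=-0.031, ω=0.212
apply F[4]=-0.752 → step 5: x=-0.013, v=-0.191, θ=-0.026, ω=0.214
apply F[5]=-0.207 → step 6: x=-0.017, v=-0.192, θ=-0.022, ω=0.208
apply F[6]=+0.168 → step 7: x=-0.021, v=-0.187, θ=-0.018, ω=0.196
apply F[7]=+0.418 → step 8: x=-0.025, v=-0.180, θ=-0.014, ω=0.182
apply F[8]=+0.579 → step 9: x=-0.028, v=-0.171, θ=-0.011, ω=0.166
apply F[9]=+0.677 → step 10: x=-0.031, v=-0.160, θ=-0.008, ω=0.149
apply F[10]=+0.730 → step 11: x=-0.034, v=-0.150, θ=-0.005, ω=0.133
apply F[11]=+0.752 → step 12: x=-0.037, v=-0.139, θ=-0.002, ω=0.117
apply F[12]=+0.754 → step 13: x=-0.040, v=-0.129, θ=-0.000, ω=0.103
apply F[13]=+0.740 → step 14: x=-0.043, v=-0.119, θ=0.002, ω=0.089
apply F[14]=+0.718 → step 15: x=-0.045, v=-0.109, θ=0.003, ω=0.077
apply F[15]=+0.689 → step 16: x=-0.047, v=-0.100, θ=0.005, ω=0.066
apply F[16]=+0.659 → step 17: x=-0.049, v=-0.092, θ=0.006, ω=0.056
apply F[17]=+0.626 → step 18: x=-0.051, v=-0.084, θ=0.007, ω=0.047
apply F[18]=+0.594 → step 19: x=-0.052, v=-0.077, θ=0.008, ω=0.039
apply F[19]=+0.562 → step 20: x=-0.054, v=-0.070, θ=0.009, ω=0.032
apply F[20]=+0.531 → step 21: x=-0.055, v=-0.064, θ=0.009, ω=0.025
apply F[21]=+0.502 → step 22: x=-0.056, v=-0.058, θ=0.010, ω=0.020
apply F[22]=+0.474 → step 23: x=-0.057, v=-0.052, θ=0.010, ω=0.015
apply F[23]=+0.448 → step 24: x=-0.058, v=-0.047, θ=0.010, ω=0.011
apply F[24]=+0.424 → step 25: x=-0.059, v=-0.043, θ=0.010, ω=0.007
apply F[25]=+0.401 → step 26: x=-0.060, v=-0.038, θ=0.010, ω=0.004
apply F[26]=+0.380 → step 27: x=-0.061, v=-0.034, θ=0.010, ω=0.001

Answer: x=-0.061, v=-0.034, θ=0.010, ω=0.001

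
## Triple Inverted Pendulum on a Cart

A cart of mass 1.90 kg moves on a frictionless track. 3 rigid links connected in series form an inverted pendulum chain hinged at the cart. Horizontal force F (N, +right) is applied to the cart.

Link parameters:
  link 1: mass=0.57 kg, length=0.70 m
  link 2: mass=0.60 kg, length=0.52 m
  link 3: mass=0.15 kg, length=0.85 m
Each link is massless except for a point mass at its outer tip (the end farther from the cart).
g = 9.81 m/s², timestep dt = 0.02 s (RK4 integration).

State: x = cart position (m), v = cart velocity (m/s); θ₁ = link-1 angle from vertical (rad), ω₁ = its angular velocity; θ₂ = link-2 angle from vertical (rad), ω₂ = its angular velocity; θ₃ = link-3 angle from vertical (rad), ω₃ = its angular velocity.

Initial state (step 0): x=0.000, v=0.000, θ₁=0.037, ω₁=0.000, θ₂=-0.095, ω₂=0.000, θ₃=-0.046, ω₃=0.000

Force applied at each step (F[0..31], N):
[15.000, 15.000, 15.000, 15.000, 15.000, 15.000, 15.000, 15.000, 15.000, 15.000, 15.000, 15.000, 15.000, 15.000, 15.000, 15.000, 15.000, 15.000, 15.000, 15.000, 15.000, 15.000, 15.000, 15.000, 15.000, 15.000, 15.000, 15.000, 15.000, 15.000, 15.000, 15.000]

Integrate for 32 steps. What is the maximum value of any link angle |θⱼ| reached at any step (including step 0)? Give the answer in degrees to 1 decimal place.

Answer: 111.3°

Derivation:
apply F[0]=+15.000 → step 1: x=0.002, v=0.153, θ₁=0.035, ω₁=-0.160, θ₂=-0.096, ω₂=-0.120, θ₃=-0.046, ω₃=0.014
apply F[1]=+15.000 → step 2: x=0.006, v=0.306, θ₁=0.031, ω₁=-0.322, θ₂=-0.100, ω₂=-0.239, θ₃=-0.045, ω₃=0.029
apply F[2]=+15.000 → step 3: x=0.014, v=0.461, θ₁=0.022, ω₁=-0.488, θ₂=-0.106, ω₂=-0.355, θ₃=-0.045, ω₃=0.045
apply F[3]=+15.000 → step 4: x=0.025, v=0.616, θ₁=0.011, ω₁=-0.662, θ₂=-0.114, ω₂=-0.467, θ₃=-0.044, ω₃=0.063
apply F[4]=+15.000 → step 5: x=0.038, v=0.774, θ₁=-0.004, ω₁=-0.844, θ₂=-0.124, ω₂=-0.574, θ₃=-0.042, ω₃=0.083
apply F[5]=+15.000 → step 6: x=0.056, v=0.933, θ₁=-0.023, ω₁=-1.037, θ₂=-0.137, ω₂=-0.673, θ₃=-0.040, ω₃=0.106
apply F[6]=+15.000 → step 7: x=0.076, v=1.095, θ₁=-0.046, ω₁=-1.244, θ₂=-0.151, ω₂=-0.763, θ₃=-0.038, ω₃=0.131
apply F[7]=+15.000 → step 8: x=0.099, v=1.259, θ₁=-0.073, ω₁=-1.466, θ₂=-0.167, ω₂=-0.840, θ₃=-0.035, ω₃=0.158
apply F[8]=+15.000 → step 9: x=0.126, v=1.425, θ₁=-0.104, ω₁=-1.705, θ₂=-0.185, ω₂=-0.904, θ₃=-0.032, ω₃=0.186
apply F[9]=+15.000 → step 10: x=0.156, v=1.594, θ₁=-0.141, ω₁=-1.962, θ₂=-0.203, ω₂=-0.951, θ₃=-0.028, ω₃=0.214
apply F[10]=+15.000 → step 11: x=0.190, v=1.762, θ₁=-0.183, ω₁=-2.236, θ₂=-0.223, ω₂=-0.982, θ₃=-0.023, ω₃=0.240
apply F[11]=+15.000 → step 12: x=0.227, v=1.930, θ₁=-0.231, ω₁=-2.525, θ₂=-0.243, ω₂=-0.997, θ₃=-0.018, ω₃=0.260
apply F[12]=+15.000 → step 13: x=0.267, v=2.095, θ₁=-0.284, ω₁=-2.824, θ₂=-0.263, ω₂=-1.001, θ₃=-0.013, ω₃=0.273
apply F[13]=+15.000 → step 14: x=0.311, v=2.255, θ₁=-0.344, ω₁=-3.127, θ₂=-0.283, ω₂=-1.000, θ₃=-0.007, ω₃=0.274
apply F[14]=+15.000 → step 15: x=0.357, v=2.405, θ₁=-0.409, ω₁=-3.425, θ₂=-0.303, ω₂=-1.007, θ₃=-0.002, ω₃=0.260
apply F[15]=+15.000 → step 16: x=0.407, v=2.544, θ₁=-0.480, ω₁=-3.707, θ₂=-0.323, ω₂=-1.036, θ₃=0.003, ω₃=0.229
apply F[16]=+15.000 → step 17: x=0.459, v=2.668, θ₁=-0.557, ω₁=-3.965, θ₂=-0.344, ω₂=-1.101, θ₃=0.007, ω₃=0.180
apply F[17]=+15.000 → step 18: x=0.513, v=2.776, θ₁=-0.639, ω₁=-4.192, θ₂=-0.367, ω₂=-1.217, θ₃=0.010, ω₃=0.113
apply F[18]=+15.000 → step 19: x=0.570, v=2.867, θ₁=-0.725, ω₁=-4.386, θ₂=-0.393, ω₂=-1.393, θ₃=0.012, ω₃=0.029
apply F[19]=+15.000 → step 20: x=0.628, v=2.942, θ₁=-0.814, ω₁=-4.547, θ₂=-0.423, ω₂=-1.633, θ₃=0.011, ω₃=-0.072
apply F[20]=+15.000 → step 21: x=0.687, v=3.002, θ₁=-0.906, ω₁=-4.676, θ₂=-0.459, ω₂=-1.938, θ₃=0.009, ω₃=-0.188
apply F[21]=+15.000 → step 22: x=0.748, v=3.047, θ₁=-1.001, ω₁=-4.776, θ₂=-0.501, ω₂=-2.305, θ₃=0.004, ω₃=-0.321
apply F[22]=+15.000 → step 23: x=0.809, v=3.078, θ₁=-1.097, ω₁=-4.848, θ₂=-0.552, ω₂=-2.730, θ₃=-0.004, ω₃=-0.472
apply F[23]=+15.000 → step 24: x=0.871, v=3.096, θ₁=-1.195, ω₁=-4.893, θ₂=-0.611, ω₂=-3.209, θ₃=-0.015, ω₃=-0.647
apply F[24]=+15.000 → step 25: x=0.933, v=3.101, θ₁=-1.293, ω₁=-4.909, θ₂=-0.680, ω₂=-3.734, θ₃=-0.030, ω₃=-0.851
apply F[25]=+15.000 → step 26: x=0.995, v=3.094, θ₁=-1.391, ω₁=-4.895, θ₂=-0.761, ω₂=-4.301, θ₃=-0.050, ω₃=-1.091
apply F[26]=+15.000 → step 27: x=1.057, v=3.075, θ₁=-1.488, ω₁=-4.847, θ₂=-0.853, ω₂=-4.903, θ₃=-0.074, ω₃=-1.380
apply F[27]=+15.000 → step 28: x=1.118, v=3.044, θ₁=-1.584, ω₁=-4.763, θ₂=-0.957, ω₂=-5.531, θ₃=-0.105, ω₃=-1.729
apply F[28]=+15.000 → step 29: x=1.178, v=3.000, θ₁=-1.679, ω₁=-4.643, θ₂=-1.074, ω₂=-6.178, θ₃=-0.144, ω₃=-2.153
apply F[29]=+15.000 → step 30: x=1.238, v=2.941, θ₁=-1.770, ω₁=-4.489, θ₂=-1.204, ω₂=-6.829, θ₃=-0.192, ω₃=-2.671
apply F[30]=+15.000 → step 31: x=1.296, v=2.865, θ₁=-1.858, ω₁=-4.312, θ₂=-1.347, ω₂=-7.469, θ₃=-0.252, ω₃=-3.302
apply F[31]=+15.000 → step 32: x=1.352, v=2.770, θ₁=-1.942, ω₁=-4.129, θ₂=-1.503, ω₂=-8.069, θ₃=-0.325, ω₃=-4.064
Max |angle| over trajectory = 1.942 rad = 111.3°.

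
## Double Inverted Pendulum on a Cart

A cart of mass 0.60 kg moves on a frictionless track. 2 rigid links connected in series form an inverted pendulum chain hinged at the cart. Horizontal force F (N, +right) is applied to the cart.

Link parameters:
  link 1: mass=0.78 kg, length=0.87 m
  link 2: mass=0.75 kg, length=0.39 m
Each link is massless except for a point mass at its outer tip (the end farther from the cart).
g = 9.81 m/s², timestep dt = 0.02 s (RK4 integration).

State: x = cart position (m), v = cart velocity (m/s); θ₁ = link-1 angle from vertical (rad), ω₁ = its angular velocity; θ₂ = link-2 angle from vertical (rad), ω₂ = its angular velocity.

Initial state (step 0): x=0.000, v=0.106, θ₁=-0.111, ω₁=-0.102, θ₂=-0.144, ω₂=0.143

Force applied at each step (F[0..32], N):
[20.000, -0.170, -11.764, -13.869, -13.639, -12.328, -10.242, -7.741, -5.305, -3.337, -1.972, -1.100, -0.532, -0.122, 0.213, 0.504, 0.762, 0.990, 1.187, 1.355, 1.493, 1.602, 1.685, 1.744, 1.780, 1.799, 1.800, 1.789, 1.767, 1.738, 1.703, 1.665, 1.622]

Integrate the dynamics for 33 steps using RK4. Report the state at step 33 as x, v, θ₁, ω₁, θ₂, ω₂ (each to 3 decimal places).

Answer: x=-0.349, v=-0.294, θ₁=0.055, ω₁=0.027, θ₂=0.040, ω₂=0.084

Derivation:
apply F[0]=+20.000 → step 1: x=0.009, v=0.805, θ₁=-0.121, ω₁=-0.922, θ₂=-0.141, ω₂=0.128
apply F[1]=-0.170 → step 2: x=0.026, v=0.856, θ₁=-0.141, ω₁=-1.008, θ₂=-0.139, ω₂=0.119
apply F[2]=-11.764 → step 3: x=0.040, v=0.550, θ₁=-0.158, ω₁=-0.697, θ₂=-0.136, ω₂=0.133
apply F[3]=-13.869 → step 4: x=0.047, v=0.190, θ₁=-0.168, ω₁=-0.333, θ₂=-0.133, ω₂=0.168
apply F[4]=-13.639 → step 5: x=0.047, v=-0.156, θ₁=-0.171, ω₁=0.010, θ₂=-0.130, ω₂=0.217
apply F[5]=-12.328 → step 6: x=0.041, v=-0.462, θ₁=-0.168, ω₁=0.307, θ₂=-0.125, ω₂=0.269
apply F[6]=-10.242 → step 7: x=0.030, v=-0.708, θ₁=-0.159, ω₁=0.538, θ₂=-0.119, ω₂=0.318
apply F[7]=-7.741 → step 8: x=0.014, v=-0.883, θ₁=-0.147, ω₁=0.694, θ₂=-0.112, ω₂=0.359
apply F[8]=-5.305 → step 9: x=-0.005, v=-0.989, θ₁=-0.132, ω₁=0.776, θ₂=-0.105, ω₂=0.390
apply F[9]=-3.337 → step 10: x=-0.025, v=-1.040, θ₁=-0.117, ω₁=0.801, θ₂=-0.097, ω₂=0.413
apply F[10]=-1.972 → step 11: x=-0.046, v=-1.055, θ₁=-0.101, ω₁=0.790, θ₂=-0.088, ω₂=0.428
apply F[11]=-1.100 → step 12: x=-0.067, v=-1.048, θ₁=-0.085, ω₁=0.760, θ₂=-0.079, ω₂=0.437
apply F[12]=-0.532 → step 13: x=-0.088, v=-1.029, θ₁=-0.071, ω₁=0.720, θ₂=-0.071, ω₂=0.440
apply F[13]=-0.122 → step 14: x=-0.108, v=-1.003, θ₁=-0.057, ω₁=0.677, θ₂=-0.062, ω₂=0.437
apply F[14]=+0.213 → step 15: x=-0.128, v=-0.972, θ₁=-0.044, ω₁=0.631, θ₂=-0.053, ω₂=0.430
apply F[15]=+0.504 → step 16: x=-0.147, v=-0.938, θ₁=-0.031, ω₁=0.586, θ₂=-0.045, ω₂=0.419
apply F[16]=+0.762 → step 17: x=-0.166, v=-0.900, θ₁=-0.020, ω₁=0.539, θ₂=-0.036, ω₂=0.405
apply F[17]=+0.990 → step 18: x=-0.183, v=-0.860, θ₁=-0.010, ω₁=0.493, θ₂=-0.029, ω₂=0.388
apply F[18]=+1.187 → step 19: x=-0.200, v=-0.818, θ₁=-0.000, ω₁=0.448, θ₂=-0.021, ω₂=0.369
apply F[19]=+1.355 → step 20: x=-0.216, v=-0.774, θ₁=0.008, ω₁=0.404, θ₂=-0.014, ω₂=0.349
apply F[20]=+1.493 → step 21: x=-0.231, v=-0.731, θ₁=0.016, ω₁=0.361, θ₂=-0.007, ω₂=0.327
apply F[21]=+1.602 → step 22: x=-0.245, v=-0.687, θ₁=0.022, ω₁=0.320, θ₂=-0.001, ω₂=0.304
apply F[22]=+1.685 → step 23: x=-0.258, v=-0.643, θ₁=0.028, ω₁=0.281, θ₂=0.005, ω₂=0.282
apply F[23]=+1.744 → step 24: x=-0.271, v=-0.601, θ₁=0.034, ω₁=0.244, θ₂=0.011, ω₂=0.259
apply F[24]=+1.780 → step 25: x=-0.282, v=-0.559, θ₁=0.038, ω₁=0.209, θ₂=0.016, ω₂=0.236
apply F[25]=+1.799 → step 26: x=-0.293, v=-0.520, θ₁=0.042, ω₁=0.178, θ₂=0.020, ω₂=0.214
apply F[26]=+1.800 → step 27: x=-0.303, v=-0.482, θ₁=0.045, ω₁=0.149, θ₂=0.024, ω₂=0.192
apply F[27]=+1.789 → step 28: x=-0.312, v=-0.445, θ₁=0.048, ω₁=0.122, θ₂=0.028, ω₂=0.171
apply F[28]=+1.767 → step 29: x=-0.321, v=-0.411, θ₁=0.050, ω₁=0.098, θ₂=0.031, ω₂=0.152
apply F[29]=+1.738 → step 30: x=-0.329, v=-0.379, θ₁=0.052, ω₁=0.077, θ₂=0.034, ω₂=0.133
apply F[30]=+1.703 → step 31: x=-0.336, v=-0.349, θ₁=0.053, ω₁=0.058, θ₂=0.036, ω₂=0.116
apply F[31]=+1.665 → step 32: x=-0.343, v=-0.320, θ₁=0.054, ω₁=0.041, θ₂=0.038, ω₂=0.099
apply F[32]=+1.622 → step 33: x=-0.349, v=-0.294, θ₁=0.055, ω₁=0.027, θ₂=0.040, ω₂=0.084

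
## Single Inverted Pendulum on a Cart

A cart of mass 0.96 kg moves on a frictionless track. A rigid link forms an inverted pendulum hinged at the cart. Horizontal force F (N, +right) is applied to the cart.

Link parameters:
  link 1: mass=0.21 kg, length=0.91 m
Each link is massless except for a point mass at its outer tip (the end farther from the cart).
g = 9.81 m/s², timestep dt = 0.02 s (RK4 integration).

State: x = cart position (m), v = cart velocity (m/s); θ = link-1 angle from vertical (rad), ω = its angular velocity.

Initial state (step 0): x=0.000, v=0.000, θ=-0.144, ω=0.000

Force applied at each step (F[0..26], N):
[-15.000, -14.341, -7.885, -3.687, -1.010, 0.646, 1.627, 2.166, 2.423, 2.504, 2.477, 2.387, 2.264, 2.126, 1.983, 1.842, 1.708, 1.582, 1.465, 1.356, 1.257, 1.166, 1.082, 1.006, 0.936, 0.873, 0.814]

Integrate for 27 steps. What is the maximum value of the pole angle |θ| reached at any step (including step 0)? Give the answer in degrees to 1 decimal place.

Answer: 8.3°

Derivation:
apply F[0]=-15.000 → step 1: x=-0.003, v=-0.305, θ=-0.141, ω=0.301
apply F[1]=-14.341 → step 2: x=-0.012, v=-0.597, θ=-0.132, ω=0.589
apply F[2]=-7.885 → step 3: x=-0.026, v=-0.756, θ=-0.119, ω=0.735
apply F[3]=-3.687 → step 4: x=-0.041, v=-0.828, θ=-0.104, ω=0.790
apply F[4]=-1.010 → step 5: x=-0.058, v=-0.845, θ=-0.088, ω=0.788
apply F[5]=+0.646 → step 6: x=-0.075, v=-0.828, θ=-0.072, ω=0.753
apply F[6]=+1.627 → step 7: x=-0.091, v=-0.792, θ=-0.058, ω=0.699
apply F[7]=+2.166 → step 8: x=-0.106, v=-0.745, θ=-0.045, ω=0.636
apply F[8]=+2.423 → step 9: x=-0.121, v=-0.692, θ=-0.033, ω=0.570
apply F[9]=+2.504 → step 10: x=-0.134, v=-0.639, θ=-0.022, ω=0.506
apply F[10]=+2.477 → step 11: x=-0.146, v=-0.587, θ=-0.012, ω=0.445
apply F[11]=+2.387 → step 12: x=-0.158, v=-0.537, θ=-0.004, ω=0.388
apply F[12]=+2.264 → step 13: x=-0.168, v=-0.490, θ=0.003, ω=0.336
apply F[13]=+2.126 → step 14: x=-0.177, v=-0.446, θ=0.010, ω=0.289
apply F[14]=+1.983 → step 15: x=-0.186, v=-0.405, θ=0.015, ω=0.247
apply F[15]=+1.842 → step 16: x=-0.193, v=-0.367, θ=0.020, ω=0.210
apply F[16]=+1.708 → step 17: x=-0.200, v=-0.333, θ=0.023, ω=0.176
apply F[17]=+1.582 → step 18: x=-0.207, v=-0.301, θ=0.027, ω=0.147
apply F[18]=+1.465 → step 19: x=-0.213, v=-0.271, θ=0.029, ω=0.120
apply F[19]=+1.356 → step 20: x=-0.218, v=-0.244, θ=0.031, ω=0.097
apply F[20]=+1.257 → step 21: x=-0.222, v=-0.220, θ=0.033, ω=0.077
apply F[21]=+1.166 → step 22: x=-0.226, v=-0.197, θ=0.035, ω=0.059
apply F[22]=+1.082 → step 23: x=-0.230, v=-0.176, θ=0.036, ω=0.044
apply F[23]=+1.006 → step 24: x=-0.234, v=-0.156, θ=0.036, ω=0.030
apply F[24]=+0.936 → step 25: x=-0.236, v=-0.138, θ=0.037, ω=0.018
apply F[25]=+0.873 → step 26: x=-0.239, v=-0.122, θ=0.037, ω=0.008
apply F[26]=+0.814 → step 27: x=-0.241, v=-0.106, θ=0.037, ω=-0.001
Max |angle| over trajectory = 0.144 rad = 8.3°.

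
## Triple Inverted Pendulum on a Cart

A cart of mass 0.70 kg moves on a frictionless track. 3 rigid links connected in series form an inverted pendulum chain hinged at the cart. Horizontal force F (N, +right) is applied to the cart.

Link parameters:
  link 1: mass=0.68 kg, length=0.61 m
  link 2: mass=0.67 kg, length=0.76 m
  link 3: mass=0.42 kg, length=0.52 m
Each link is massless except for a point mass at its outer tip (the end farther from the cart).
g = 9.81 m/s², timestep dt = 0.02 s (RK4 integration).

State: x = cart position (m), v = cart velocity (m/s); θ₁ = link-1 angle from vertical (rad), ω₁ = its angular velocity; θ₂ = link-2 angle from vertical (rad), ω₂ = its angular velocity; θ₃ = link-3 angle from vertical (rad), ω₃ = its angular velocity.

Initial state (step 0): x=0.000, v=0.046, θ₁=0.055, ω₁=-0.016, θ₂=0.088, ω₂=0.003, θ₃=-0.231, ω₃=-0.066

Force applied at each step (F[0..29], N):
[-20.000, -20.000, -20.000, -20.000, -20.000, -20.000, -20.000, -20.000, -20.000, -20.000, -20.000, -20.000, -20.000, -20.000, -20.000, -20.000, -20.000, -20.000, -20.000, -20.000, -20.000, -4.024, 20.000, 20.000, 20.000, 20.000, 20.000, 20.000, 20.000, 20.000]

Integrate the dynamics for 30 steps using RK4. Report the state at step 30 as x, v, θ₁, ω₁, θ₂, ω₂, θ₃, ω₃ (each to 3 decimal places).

apply F[0]=-20.000 → step 1: x=-0.005, v=-0.548, θ₁=0.064, ω₁=0.962, θ₂=0.089, ω₂=0.055, θ₃=-0.234, ω₃=-0.212
apply F[1]=-20.000 → step 2: x=-0.022, v=-1.142, θ₁=0.094, ω₁=1.954, θ₂=0.090, ω₂=0.089, θ₃=-0.239, ω₃=-0.327
apply F[2]=-20.000 → step 3: x=-0.051, v=-1.727, θ₁=0.143, ω₁=2.947, θ₂=0.092, ω₂=0.098, θ₃=-0.246, ω₃=-0.377
apply F[3]=-20.000 → step 4: x=-0.091, v=-2.278, θ₁=0.211, ω₁=3.881, θ₂=0.094, ω₂=0.101, θ₃=-0.254, ω₃=-0.331
apply F[4]=-20.000 → step 5: x=-0.141, v=-2.757, θ₁=0.297, ω₁=4.665, θ₂=0.096, ω₂=0.143, θ₃=-0.259, ω₃=-0.183
apply F[5]=-20.000 → step 6: x=-0.200, v=-3.142, θ₁=0.396, ω₁=5.236, θ₂=0.100, ω₂=0.271, θ₃=-0.261, ω₃=0.040
apply F[6]=-20.000 → step 7: x=-0.266, v=-3.435, θ₁=0.505, ω₁=5.600, θ₂=0.108, ω₂=0.502, θ₃=-0.257, ω₃=0.298
apply F[7]=-20.000 → step 8: x=-0.337, v=-3.653, θ₁=0.619, ω₁=5.810, θ₂=0.121, ω₂=0.827, θ₃=-0.249, ω₃=0.559
apply F[8]=-20.000 → step 9: x=-0.412, v=-3.816, θ₁=0.737, ω₁=5.920, θ₂=0.141, ω₂=1.223, θ₃=-0.235, ω₃=0.809
apply F[9]=-20.000 → step 10: x=-0.490, v=-3.939, θ₁=0.856, ω₁=5.969, θ₂=0.170, ω₂=1.672, θ₃=-0.216, ω₃=1.049
apply F[10]=-20.000 → step 11: x=-0.569, v=-4.031, θ₁=0.975, ω₁=5.975, θ₂=0.208, ω₂=2.156, θ₃=-0.193, ω₃=1.283
apply F[11]=-20.000 → step 12: x=-0.651, v=-4.099, θ₁=1.094, ω₁=5.948, θ₂=0.257, ω₂=2.666, θ₃=-0.165, ω₃=1.521
apply F[12]=-20.000 → step 13: x=-0.733, v=-4.146, θ₁=1.213, ω₁=5.888, θ₂=0.315, ω₂=3.192, θ₃=-0.132, ω₃=1.774
apply F[13]=-20.000 → step 14: x=-0.817, v=-4.177, θ₁=1.330, ω₁=5.790, θ₂=0.384, ω₂=3.728, θ₃=-0.094, ω₃=2.054
apply F[14]=-20.000 → step 15: x=-0.900, v=-4.196, θ₁=1.444, ω₁=5.647, θ₂=0.464, ω₂=4.267, θ₃=-0.050, ω₃=2.374
apply F[15]=-20.000 → step 16: x=-0.984, v=-4.206, θ₁=1.555, ω₁=5.450, θ₂=0.555, ω₂=4.803, θ₃=0.002, ω₃=2.750
apply F[16]=-20.000 → step 17: x=-1.068, v=-4.210, θ₁=1.662, ω₁=5.188, θ₂=0.656, ω₂=5.327, θ₃=0.061, ω₃=3.198
apply F[17]=-20.000 → step 18: x=-1.153, v=-4.212, θ₁=1.762, ω₁=4.850, θ₂=0.768, ω₂=5.832, θ₃=0.130, ω₃=3.734
apply F[18]=-20.000 → step 19: x=-1.237, v=-4.210, θ₁=1.855, ω₁=4.432, θ₂=0.890, ω₂=6.310, θ₃=0.211, ω₃=4.376
apply F[19]=-20.000 → step 20: x=-1.321, v=-4.203, θ₁=1.939, ω₁=3.932, θ₂=1.020, ω₂=6.749, θ₃=0.306, ω₃=5.139
apply F[20]=-20.000 → step 21: x=-1.405, v=-4.185, θ₁=2.012, ω₁=3.360, θ₂=1.159, ω₂=7.136, θ₃=0.417, ω₃=6.039
apply F[21]=-4.024 → step 22: x=-1.486, v=-3.920, θ₁=2.076, ω₁=3.046, θ₂=1.303, ω₂=7.233, θ₃=0.547, ω₃=6.931
apply F[22]=+20.000 → step 23: x=-1.558, v=-3.284, θ₁=2.139, ω₁=3.261, θ₂=1.445, ω₂=6.969, θ₃=0.693, ω₃=7.657
apply F[23]=+20.000 → step 24: x=-1.617, v=-2.604, θ₁=2.207, ω₁=3.596, θ₂=1.582, ω₂=6.706, θ₃=0.853, ω₃=8.395
apply F[24]=+20.000 → step 25: x=-1.662, v=-1.866, θ₁=2.284, ω₁=4.050, θ₂=1.713, ω₂=6.451, θ₃=1.029, ω₃=9.157
apply F[25]=+20.000 → step 26: x=-1.691, v=-1.050, θ₁=2.370, ω₁=4.623, θ₂=1.840, ω₂=6.229, θ₃=1.220, ω₃=9.960
apply F[26]=+20.000 → step 27: x=-1.703, v=-0.130, θ₁=2.469, ω₁=5.311, θ₂=1.963, ω₂=6.081, θ₃=1.428, ω₃=10.823
apply F[27]=+20.000 → step 28: x=-1.696, v=0.919, θ₁=2.583, ω₁=6.088, θ₂=2.084, ω₂=6.092, θ₃=1.653, ω₃=11.756
apply F[28]=+20.000 → step 29: x=-1.666, v=2.103, θ₁=2.713, ω₁=6.857, θ₂=2.209, ω₂=6.414, θ₃=1.898, ω₃=12.731
apply F[29]=+20.000 → step 30: x=-1.611, v=3.362, θ₁=2.856, ω₁=7.366, θ₂=2.344, ω₂=7.272, θ₃=2.162, ω₃=13.633

Answer: x=-1.611, v=3.362, θ₁=2.856, ω₁=7.366, θ₂=2.344, ω₂=7.272, θ₃=2.162, ω₃=13.633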